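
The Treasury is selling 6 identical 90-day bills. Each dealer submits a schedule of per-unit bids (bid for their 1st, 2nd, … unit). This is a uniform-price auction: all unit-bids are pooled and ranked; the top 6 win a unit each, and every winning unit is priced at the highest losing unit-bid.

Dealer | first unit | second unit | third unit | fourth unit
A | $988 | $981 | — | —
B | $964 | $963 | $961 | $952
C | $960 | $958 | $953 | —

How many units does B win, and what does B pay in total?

All unit-bids, highest first — top 6: 988 (A-1), 981 (A-2), 964 (B-1), 963 (B-2), 961 (B-3), 960 (C-1)
Highest rejected unit-bid = $958.
B wins 3 unit(s) at $958 each.

B: 3 units, pays $2,874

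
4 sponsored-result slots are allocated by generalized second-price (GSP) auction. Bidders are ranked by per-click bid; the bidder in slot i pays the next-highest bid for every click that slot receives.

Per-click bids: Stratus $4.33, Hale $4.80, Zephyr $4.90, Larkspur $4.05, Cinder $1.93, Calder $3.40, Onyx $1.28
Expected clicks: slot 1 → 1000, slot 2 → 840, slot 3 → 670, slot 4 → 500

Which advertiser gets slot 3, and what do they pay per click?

Ranked by bid: $4.90 (Zephyr) > $4.80 (Hale) > $4.33 (Stratus) > $4.05 (Larkspur) > $3.40 (Calder) > …
Slot 3 goes to the third-ranked bidder, Stratus, who pays the next bid down: $4.05/click.

Stratus; $4.05 per click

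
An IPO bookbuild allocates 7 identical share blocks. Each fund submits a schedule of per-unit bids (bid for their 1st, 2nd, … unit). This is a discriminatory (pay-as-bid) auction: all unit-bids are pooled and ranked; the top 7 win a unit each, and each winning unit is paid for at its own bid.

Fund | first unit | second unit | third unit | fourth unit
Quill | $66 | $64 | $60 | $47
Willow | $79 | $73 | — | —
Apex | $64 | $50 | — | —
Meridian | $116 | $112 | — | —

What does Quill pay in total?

Quill pays $130

Pooled unit-bids ranked (top 7): 116 (Meridian-1), 112 (Meridian-2), 79 (Willow-1), 73 (Willow-2), 66 (Quill-1), 64 (Quill-2), 64 (Apex-1)
Next rejected bid: $60 (not a price — pay-as-bid).
Quill's winning unit-bids: 66 + 64 = $130.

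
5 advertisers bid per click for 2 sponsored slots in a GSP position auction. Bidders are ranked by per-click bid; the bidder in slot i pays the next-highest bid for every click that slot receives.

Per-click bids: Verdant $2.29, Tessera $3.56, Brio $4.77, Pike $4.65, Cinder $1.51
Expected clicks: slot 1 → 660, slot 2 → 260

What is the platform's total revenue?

Sorting advertisers: $4.77 (Brio) > $4.65 (Pike) > $3.56 (Tessera) > …
Slot 1: Brio pays $4.65 × 660 = $3069.00
Slot 2: Pike pays $3.56 × 260 = $925.60
Total = $3994.60

Total revenue: $3994.60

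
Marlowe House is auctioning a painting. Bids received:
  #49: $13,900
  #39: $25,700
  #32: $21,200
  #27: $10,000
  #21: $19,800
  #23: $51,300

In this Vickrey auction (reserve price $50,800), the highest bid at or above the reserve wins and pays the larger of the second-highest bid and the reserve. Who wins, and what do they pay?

#23 pays $50,800

Bids in order: 51,300 (#23) > 25,700 (#39) > 21,200 (#32) > 19,800 (#21) > 13,900 (#49) > 10,000 (#27)
#23 has the top bid at or above the reserve ($51,300).
max(second-highest $25,700, reserve $50,800) = $50,800.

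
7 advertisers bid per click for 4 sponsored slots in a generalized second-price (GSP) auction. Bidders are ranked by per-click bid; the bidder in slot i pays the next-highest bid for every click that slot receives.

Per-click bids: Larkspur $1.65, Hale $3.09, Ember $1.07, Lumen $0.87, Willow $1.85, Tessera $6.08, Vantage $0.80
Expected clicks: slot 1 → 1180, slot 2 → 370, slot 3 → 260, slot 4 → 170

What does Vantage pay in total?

Sorting advertisers: $6.08 (Tessera) > $3.09 (Hale) > $1.85 (Willow) > $1.65 (Larkspur) > $1.07 (Ember) > …
Vantage ranks below slot 4 → no slot, pays nothing.

Vantage pays $0.00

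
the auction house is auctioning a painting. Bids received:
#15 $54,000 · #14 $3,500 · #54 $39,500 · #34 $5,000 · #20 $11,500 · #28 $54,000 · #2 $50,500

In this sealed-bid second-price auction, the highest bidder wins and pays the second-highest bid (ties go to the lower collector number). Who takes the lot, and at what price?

Bids in order: 54,000 (#15) > 54,000 (#28) > 50,500 (#2) > 39,500 (#54) > 11,500 (#20) > 5,000 (#34) > …
Tie at $54,000 → #15 wins by tie-break.
Second-price: #15 pays #28's bid of $54,000.

#15 pays $54,000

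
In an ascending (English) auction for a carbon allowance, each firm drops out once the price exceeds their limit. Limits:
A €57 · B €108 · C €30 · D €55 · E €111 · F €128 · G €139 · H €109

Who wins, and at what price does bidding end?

G wins at €128

Limits ranked: 139 (G) > 128 (F) > 111 (E) > 109 (H) > 108 (B) > 57 (A) > …
F is the last rival to drop out, at €128; G remains and wins at that price.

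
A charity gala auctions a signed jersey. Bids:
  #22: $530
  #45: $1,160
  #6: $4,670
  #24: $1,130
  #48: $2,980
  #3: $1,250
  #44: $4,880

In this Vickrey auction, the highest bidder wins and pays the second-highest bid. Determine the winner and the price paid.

#44 pays $4,670

Bids ranked: 4,880 (#44) > 4,670 (#6) > 2,980 (#48) > 1,250 (#3) > 1,160 (#45) > 1,130 (#24) > …
#44 is highest; pays the second-highest bid, $4,670.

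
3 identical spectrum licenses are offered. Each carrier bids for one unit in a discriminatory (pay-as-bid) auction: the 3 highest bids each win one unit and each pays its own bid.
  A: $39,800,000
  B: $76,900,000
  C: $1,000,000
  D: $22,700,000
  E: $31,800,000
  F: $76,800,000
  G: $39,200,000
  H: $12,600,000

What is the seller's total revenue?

Total revenue: $193,500,000

Sorting: 76,900,000 (B), 76,800,000 (F), 39,800,000 (A), 39,200,000 (G), 31,800,000 (E), …
The 3 highest are B, F, A.
Total revenue = 76,900,000 + 76,800,000 + 39,800,000 = $193,500,000.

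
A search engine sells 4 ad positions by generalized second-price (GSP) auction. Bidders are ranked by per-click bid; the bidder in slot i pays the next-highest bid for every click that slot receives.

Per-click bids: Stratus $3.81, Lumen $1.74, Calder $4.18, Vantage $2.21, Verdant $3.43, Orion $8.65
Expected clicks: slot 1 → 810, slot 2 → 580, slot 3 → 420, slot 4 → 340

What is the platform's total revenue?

Total revenue: $7787.60

Ranked by bid: $8.65 (Orion) > $4.18 (Calder) > $3.81 (Stratus) > $3.43 (Verdant) > $2.21 (Vantage) > …
Slot 1: Orion pays $4.18 × 810 = $3385.80
Slot 2: Calder pays $3.81 × 580 = $2209.80
Slot 3: Stratus pays $3.43 × 420 = $1440.60
Slot 4: Verdant pays $2.21 × 340 = $751.40
Total = $7787.60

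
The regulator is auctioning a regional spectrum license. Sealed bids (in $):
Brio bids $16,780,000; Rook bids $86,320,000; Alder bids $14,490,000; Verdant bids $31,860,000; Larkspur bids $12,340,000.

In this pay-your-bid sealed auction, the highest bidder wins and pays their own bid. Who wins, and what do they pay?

Rook pays $86,320,000

Rule: the highest bidder wins and pays their own bid.
Sorting bids: 86,320,000 (Rook) > 31,860,000 (Verdant) > 16,780,000 (Brio) > 14,490,000 (Alder) > 12,340,000 (Larkspur)
Rook is highest → pays own bid, $86,320,000.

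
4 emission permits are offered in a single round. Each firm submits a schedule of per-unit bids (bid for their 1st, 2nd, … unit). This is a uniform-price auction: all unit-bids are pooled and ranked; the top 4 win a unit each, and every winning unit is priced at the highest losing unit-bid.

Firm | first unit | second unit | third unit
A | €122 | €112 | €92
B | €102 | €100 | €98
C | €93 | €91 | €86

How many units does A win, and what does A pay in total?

A: 2 units, pays €196

Pooled unit-bids ranked (top 4): 122 (A-1), 112 (A-2), 102 (B-1), 100 (B-2)
First bid not allocated: €98.
A wins 2 unit(s) at €98 each.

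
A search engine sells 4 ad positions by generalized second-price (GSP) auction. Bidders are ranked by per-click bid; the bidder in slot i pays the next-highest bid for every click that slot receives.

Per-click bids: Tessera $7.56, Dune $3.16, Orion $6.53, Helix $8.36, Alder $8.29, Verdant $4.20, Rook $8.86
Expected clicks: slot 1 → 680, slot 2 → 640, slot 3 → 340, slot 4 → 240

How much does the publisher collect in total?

Sorting advertisers: $8.86 (Rook) > $8.36 (Helix) > $8.29 (Alder) > $7.56 (Tessera) > $6.53 (Orion) > …
Slot 1: Rook pays $8.36 × 680 = $5684.80
Slot 2: Helix pays $8.29 × 640 = $5305.60
Slot 3: Alder pays $7.56 × 340 = $2570.40
Slot 4: Tessera pays $6.53 × 240 = $1567.20
Total = $15128.00

Total revenue: $15128.00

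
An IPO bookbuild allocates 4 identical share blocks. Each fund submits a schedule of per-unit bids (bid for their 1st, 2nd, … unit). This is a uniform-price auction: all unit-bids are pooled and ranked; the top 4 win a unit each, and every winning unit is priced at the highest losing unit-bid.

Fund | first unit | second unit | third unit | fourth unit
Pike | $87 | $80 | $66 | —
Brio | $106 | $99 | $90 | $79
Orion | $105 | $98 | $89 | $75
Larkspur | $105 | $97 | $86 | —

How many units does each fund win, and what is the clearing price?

Brio 2, Larkspur 1, Orion 1; clearing price $98

Merging the schedules and taking the best 4: 106 (Brio-1), 105 (Orion-1), 105 (Larkspur-1), 99 (Brio-2)
First bid not allocated: $98.
Allocation: Brio 2, Larkspur 1, Orion 1.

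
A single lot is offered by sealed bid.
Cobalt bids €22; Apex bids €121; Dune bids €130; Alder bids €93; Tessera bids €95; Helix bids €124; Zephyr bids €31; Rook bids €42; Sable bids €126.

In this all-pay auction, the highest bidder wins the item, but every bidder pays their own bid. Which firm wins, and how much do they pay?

Dune pays €130

Sorting bids: 130 (Dune) > 126 (Sable) > 124 (Helix) > 121 (Apex) > 95 (Tessera) > 93 (Alder) > …
Dune wins with the top bid; all bids are sunk regardless.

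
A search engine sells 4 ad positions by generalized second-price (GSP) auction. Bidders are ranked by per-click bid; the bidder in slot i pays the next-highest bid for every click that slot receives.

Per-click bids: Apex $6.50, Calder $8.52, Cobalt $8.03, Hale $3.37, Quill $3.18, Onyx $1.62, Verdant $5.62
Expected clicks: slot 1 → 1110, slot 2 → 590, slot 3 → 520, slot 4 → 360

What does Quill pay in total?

Per-click bids in order: $8.52 (Calder) > $8.03 (Cobalt) > $6.50 (Apex) > $5.62 (Verdant) > $3.37 (Hale) > …
Quill ranks below slot 4 → no slot, pays nothing.

Quill pays $0.00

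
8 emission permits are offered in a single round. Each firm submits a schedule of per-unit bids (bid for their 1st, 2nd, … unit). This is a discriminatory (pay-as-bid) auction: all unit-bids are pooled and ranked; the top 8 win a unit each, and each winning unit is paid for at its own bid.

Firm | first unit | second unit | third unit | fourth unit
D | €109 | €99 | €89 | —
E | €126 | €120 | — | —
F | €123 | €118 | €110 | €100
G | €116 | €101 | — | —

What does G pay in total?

Pooled unit-bids ranked (top 8): 126 (E-1), 123 (F-1), 120 (E-2), 118 (F-2), 116 (G-1), 110 (F-3), 109 (D-1), 101 (G-2)
Next rejected bid: €100 (not a price — pay-as-bid).
G's winning unit-bids: 116 + 101 = €217.

G pays €217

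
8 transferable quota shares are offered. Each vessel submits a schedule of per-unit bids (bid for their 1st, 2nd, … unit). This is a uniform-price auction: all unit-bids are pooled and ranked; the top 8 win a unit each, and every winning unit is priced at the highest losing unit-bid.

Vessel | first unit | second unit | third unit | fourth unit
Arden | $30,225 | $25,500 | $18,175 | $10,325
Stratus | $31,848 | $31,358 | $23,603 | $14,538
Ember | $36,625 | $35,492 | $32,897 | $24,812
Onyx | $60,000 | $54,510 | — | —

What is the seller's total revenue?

All unit-bids, highest first — top 8: 60,000 (Onyx-1), 54,510 (Onyx-2), 36,625 (Ember-1), 35,492 (Ember-2), 32,897 (Ember-3), 31,848 (Stratus-1), 31,358 (Stratus-2), 30,225 (Arden-1)
The (k+1)-th unit-bid is $25,500.
Allocation: Arden 1, Ember 3, Onyx 2, Stratus 2. Every unit priced at $25,500.
Revenue = 8 × 25,500 = $204,000.

Total revenue: $204,000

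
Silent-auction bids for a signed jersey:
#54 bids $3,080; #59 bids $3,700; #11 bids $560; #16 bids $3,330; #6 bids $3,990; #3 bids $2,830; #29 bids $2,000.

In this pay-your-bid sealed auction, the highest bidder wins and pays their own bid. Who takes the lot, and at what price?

Bids ranked: 3,990 (#6) > 3,700 (#59) > 3,330 (#16) > 3,080 (#54) > 2,830 (#3) > 2,000 (#29) > …
#6 has the highest bid and pays exactly that: $3,990.

#6 pays $3,990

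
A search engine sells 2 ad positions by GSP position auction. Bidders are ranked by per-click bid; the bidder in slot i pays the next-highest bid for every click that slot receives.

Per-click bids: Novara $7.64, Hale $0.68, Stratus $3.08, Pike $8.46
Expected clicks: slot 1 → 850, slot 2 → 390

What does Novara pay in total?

Sorting advertisers: $8.46 (Pike) > $7.64 (Novara) > $3.08 (Stratus) > …
Novara holds slot 2 → pays next bid $3.08 × 390 clicks = $1201.20.

Novara pays $1201.20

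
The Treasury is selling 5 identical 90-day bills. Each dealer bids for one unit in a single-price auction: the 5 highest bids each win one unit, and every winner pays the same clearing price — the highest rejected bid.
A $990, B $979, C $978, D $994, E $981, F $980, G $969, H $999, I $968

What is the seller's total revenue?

Bids ranked high→low: 999 (H), 994 (D), 990 (A), 981 (E), 980 (F), 979 (B), 978 (C), …
The 5 highest are H, D, A, E, F.
First losing bid is B's $979, which sets the uniform price.
Total revenue = 5 × $979 = $4,895.

Total revenue: $4,895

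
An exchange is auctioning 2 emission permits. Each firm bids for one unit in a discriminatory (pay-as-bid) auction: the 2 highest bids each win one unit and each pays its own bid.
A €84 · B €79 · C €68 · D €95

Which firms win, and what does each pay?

D €95, A €84

Bids ranked high→low: 95 (D), 84 (A), 79 (B), 68 (C)
Top 2: D, A.
Each winner pays its own bid: D €95, A €84.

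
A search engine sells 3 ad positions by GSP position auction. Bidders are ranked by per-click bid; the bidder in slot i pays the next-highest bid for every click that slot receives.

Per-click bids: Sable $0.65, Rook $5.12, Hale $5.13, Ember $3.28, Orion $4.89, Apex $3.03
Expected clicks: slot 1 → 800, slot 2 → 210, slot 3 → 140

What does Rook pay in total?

Ranked by bid: $5.13 (Hale) > $5.12 (Rook) > $4.89 (Orion) > $3.28 (Ember) > …
Rook holds slot 2 → pays next bid $4.89 × 210 clicks = $1026.90.

Rook pays $1026.90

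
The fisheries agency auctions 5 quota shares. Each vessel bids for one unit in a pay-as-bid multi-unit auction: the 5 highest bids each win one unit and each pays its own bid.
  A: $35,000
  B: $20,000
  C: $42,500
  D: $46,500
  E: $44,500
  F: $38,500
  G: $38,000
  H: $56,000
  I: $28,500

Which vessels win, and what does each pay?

Bids ranked high→low: 56,000 (H), 46,500 (D), 44,500 (E), 42,500 (C), 38,500 (F), 38,000 (G), 35,000 (A), …
Top 5: H, D, E, C, F.
Each winner pays its own bid: H $56,000, D $46,500, E $44,500, C $42,500, F $38,500.

H $56,000, D $46,500, E $44,500, C $42,500, F $38,500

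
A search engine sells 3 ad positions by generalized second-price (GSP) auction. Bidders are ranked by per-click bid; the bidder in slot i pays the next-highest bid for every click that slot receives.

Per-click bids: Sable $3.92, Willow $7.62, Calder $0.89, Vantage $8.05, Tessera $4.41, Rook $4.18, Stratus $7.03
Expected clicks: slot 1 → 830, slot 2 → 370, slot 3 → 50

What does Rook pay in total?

Rook pays $0.00

Ranked by bid: $8.05 (Vantage) > $7.62 (Willow) > $7.03 (Stratus) > $4.41 (Tessera) > …
Rook ranks below slot 3 → no slot, pays nothing.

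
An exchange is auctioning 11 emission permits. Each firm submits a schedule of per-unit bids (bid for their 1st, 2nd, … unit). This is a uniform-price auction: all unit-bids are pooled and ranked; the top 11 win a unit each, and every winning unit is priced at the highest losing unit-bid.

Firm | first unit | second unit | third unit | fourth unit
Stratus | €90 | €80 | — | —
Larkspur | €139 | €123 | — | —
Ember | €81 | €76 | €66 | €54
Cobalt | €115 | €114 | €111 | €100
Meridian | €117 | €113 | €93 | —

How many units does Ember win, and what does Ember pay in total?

Ember: 1 unit, pays €80

Merging the schedules and taking the best 11: 139 (Larkspur-1), 123 (Larkspur-2), 117 (Meridian-1), 115 (Cobalt-1), 114 (Cobalt-2), 113 (Meridian-2), 111 (Cobalt-3), 100 (Cobalt-4), 93 (Meridian-3), 90 (Stratus-1), 81 (Ember-1)
Highest rejected unit-bid = €80.
Ember wins 1 unit(s) at €80 each.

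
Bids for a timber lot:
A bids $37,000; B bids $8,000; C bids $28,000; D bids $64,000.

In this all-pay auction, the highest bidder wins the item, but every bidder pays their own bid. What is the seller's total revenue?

Total revenue: $137,000

Bids ranked: 64,000 (D) > 37,000 (A) > 28,000 (C) > 8,000 (B)
Every bidder forfeits their bid regardless of winning.
Revenue = 37,000 + 8,000 + 28,000 + 64,000 = $137,000.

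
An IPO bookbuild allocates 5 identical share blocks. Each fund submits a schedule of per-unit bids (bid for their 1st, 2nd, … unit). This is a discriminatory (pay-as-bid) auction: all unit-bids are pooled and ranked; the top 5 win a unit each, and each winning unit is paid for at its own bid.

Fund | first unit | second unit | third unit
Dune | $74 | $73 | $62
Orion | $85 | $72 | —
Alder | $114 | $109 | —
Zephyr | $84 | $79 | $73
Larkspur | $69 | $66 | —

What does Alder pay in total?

All unit-bids, highest first — top 5: 114 (Alder-1), 109 (Alder-2), 85 (Orion-1), 84 (Zephyr-1), 79 (Zephyr-2)
Next rejected bid: $74 (not a price — pay-as-bid).
Alder's winning unit-bids: 114 + 109 = $223.

Alder pays $223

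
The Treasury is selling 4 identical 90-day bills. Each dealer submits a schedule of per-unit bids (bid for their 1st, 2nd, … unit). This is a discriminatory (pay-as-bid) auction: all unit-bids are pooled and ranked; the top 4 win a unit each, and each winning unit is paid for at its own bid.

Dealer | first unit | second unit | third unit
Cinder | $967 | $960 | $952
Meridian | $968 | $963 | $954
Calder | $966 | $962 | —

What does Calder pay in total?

Pooled unit-bids ranked (top 4): 968 (Meridian-1), 967 (Cinder-1), 966 (Calder-1), 963 (Meridian-2)
Next rejected bid: $962 (not a price — pay-as-bid).
Calder's winning unit-bids: 966 = $966.

Calder pays $966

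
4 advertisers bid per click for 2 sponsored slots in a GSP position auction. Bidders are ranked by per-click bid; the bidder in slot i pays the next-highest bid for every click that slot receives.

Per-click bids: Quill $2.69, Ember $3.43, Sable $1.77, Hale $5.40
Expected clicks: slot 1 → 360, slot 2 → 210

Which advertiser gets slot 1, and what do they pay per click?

Hale; $3.43 per click

Ranked by bid: $5.40 (Hale) > $3.43 (Ember) > $2.69 (Quill) > …
Slot 1 goes to the first-ranked bidder, Hale, who pays the next bid down: $3.43/click.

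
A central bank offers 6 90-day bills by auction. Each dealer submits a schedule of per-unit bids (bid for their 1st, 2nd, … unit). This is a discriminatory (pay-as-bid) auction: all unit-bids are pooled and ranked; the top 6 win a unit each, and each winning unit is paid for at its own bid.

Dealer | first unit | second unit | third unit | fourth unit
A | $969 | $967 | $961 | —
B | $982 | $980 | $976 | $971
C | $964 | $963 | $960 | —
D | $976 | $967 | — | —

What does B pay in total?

B pays $3,909

Merging the schedules and taking the best 6: 982 (B-1), 980 (B-2), 976 (B-3), 976 (D-1), 971 (B-4), 969 (A-1)
Next rejected bid: $967 (not a price — pay-as-bid).
B's winning unit-bids: 982 + 980 + 976 + 971 = $3,909.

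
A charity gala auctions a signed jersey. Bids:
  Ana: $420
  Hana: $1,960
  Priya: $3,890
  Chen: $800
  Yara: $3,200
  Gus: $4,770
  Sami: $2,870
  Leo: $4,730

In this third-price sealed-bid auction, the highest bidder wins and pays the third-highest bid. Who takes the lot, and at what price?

Sorting bids: 4,770 (Gus) > 4,730 (Leo) > 3,890 (Priya) > 3,200 (Yara) > 2,870 (Sami) > 1,960 (Hana) > …
Gus is highest; pays the third-highest bid, $3,890.

Gus pays $3,890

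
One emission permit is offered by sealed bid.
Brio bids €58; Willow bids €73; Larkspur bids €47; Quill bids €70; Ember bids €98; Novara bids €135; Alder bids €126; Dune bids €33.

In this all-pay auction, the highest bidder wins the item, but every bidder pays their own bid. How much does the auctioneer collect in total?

All-pay auction: the highest bidder wins the item, but every bidder pays their own bid.
Sorting bids: 135 (Novara) > 126 (Alder) > 98 (Ember) > 73 (Willow) > 70 (Quill) > 58 (Brio) > …
Every bidder forfeits their bid regardless of winning.
Revenue = 58 + 73 + 47 + 70 + 98 + 135 + 126 + 33 = €640.

Total revenue: €640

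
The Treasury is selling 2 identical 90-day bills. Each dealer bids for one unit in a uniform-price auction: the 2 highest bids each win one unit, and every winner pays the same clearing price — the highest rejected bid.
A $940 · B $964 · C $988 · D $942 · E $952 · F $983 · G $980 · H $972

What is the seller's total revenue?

Total revenue: $1,960

Sorting: 988 (C), 983 (F), 980 (G), 972 (H), …
Top 2: C, F.
Clearing price = highest rejected bid = $980.
Total revenue = 2 × $980 = $1,960.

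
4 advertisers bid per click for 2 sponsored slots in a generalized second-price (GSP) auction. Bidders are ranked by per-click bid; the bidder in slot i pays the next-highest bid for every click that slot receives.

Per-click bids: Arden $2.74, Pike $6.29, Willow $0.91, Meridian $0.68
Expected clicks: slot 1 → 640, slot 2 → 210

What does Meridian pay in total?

Meridian pays $0.00

Sorting advertisers: $6.29 (Pike) > $2.74 (Arden) > $0.91 (Willow) > …
Meridian ranks below slot 2 → no slot, pays nothing.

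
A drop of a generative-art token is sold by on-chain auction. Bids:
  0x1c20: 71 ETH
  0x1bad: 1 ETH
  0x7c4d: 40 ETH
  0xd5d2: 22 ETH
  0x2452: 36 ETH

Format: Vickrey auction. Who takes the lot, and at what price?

0x1c20 pays 40 ETH

Rule: the highest bidder wins and pays the second-highest bid.
Bids ranked: 71 (0x1c20) > 40 (0x7c4d) > 36 (0x2452) > 22 (0xd5d2) > 1 (0x1bad)
Second-price: 0x1c20 pays 0x7c4d's bid of 40 ETH.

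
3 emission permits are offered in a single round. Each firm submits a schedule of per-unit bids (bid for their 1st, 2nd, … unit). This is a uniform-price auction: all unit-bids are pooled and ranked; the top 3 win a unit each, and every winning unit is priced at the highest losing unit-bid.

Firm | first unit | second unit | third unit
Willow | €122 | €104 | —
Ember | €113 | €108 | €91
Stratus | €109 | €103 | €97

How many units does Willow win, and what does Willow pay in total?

All unit-bids, highest first — top 3: 122 (Willow-1), 113 (Ember-1), 109 (Stratus-1)
Highest rejected unit-bid = €108.
Willow wins 1 unit(s) at €108 each.

Willow: 1 unit, pays €108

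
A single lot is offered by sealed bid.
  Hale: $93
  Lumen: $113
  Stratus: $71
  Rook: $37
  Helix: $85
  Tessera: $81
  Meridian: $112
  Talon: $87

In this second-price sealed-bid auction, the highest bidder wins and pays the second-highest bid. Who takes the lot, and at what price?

Sorting bids: 113 (Lumen) > 112 (Meridian) > 93 (Hale) > 87 (Talon) > 85 (Helix) > 81 (Tessera) > …
Second-price: Lumen pays Meridian's bid of $112.

Lumen pays $112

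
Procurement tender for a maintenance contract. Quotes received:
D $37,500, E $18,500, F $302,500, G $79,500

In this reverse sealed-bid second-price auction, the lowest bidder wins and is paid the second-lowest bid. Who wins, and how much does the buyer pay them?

E is paid $37,500

Bids ranked: 18,500 (E) < 37,500 (D) < 79,500 (G) < 302,500 (F)
Second-price: E is paid D's bid of $37,500.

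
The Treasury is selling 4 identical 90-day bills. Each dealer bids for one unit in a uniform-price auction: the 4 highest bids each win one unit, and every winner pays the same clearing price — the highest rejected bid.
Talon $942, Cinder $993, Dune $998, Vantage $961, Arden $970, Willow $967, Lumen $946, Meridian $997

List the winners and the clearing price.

Dune, Meridian, Cinder, Arden; each pays $967

Bids ranked high→low: 998 (Dune), 997 (Meridian), 993 (Cinder), 970 (Arden), 967 (Willow), 961 (Vantage), …
Winners (4 units): Dune, Meridian, Cinder, Arden.
Clearing price = highest rejected bid = $967.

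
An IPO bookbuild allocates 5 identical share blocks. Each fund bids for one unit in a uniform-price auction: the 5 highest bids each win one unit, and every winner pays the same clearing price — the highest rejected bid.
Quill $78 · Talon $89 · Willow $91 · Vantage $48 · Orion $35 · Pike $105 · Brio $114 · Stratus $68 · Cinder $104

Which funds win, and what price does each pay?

Brio, Pike, Cinder, Willow, Talon; each pays $78

Sorting: 114 (Brio), 105 (Pike), 104 (Cinder), 91 (Willow), 89 (Talon), 78 (Quill), 68 (Stratus), …
Top 5: Brio, Pike, Cinder, Willow, Talon.
First losing bid is Quill's $78, which sets the uniform price.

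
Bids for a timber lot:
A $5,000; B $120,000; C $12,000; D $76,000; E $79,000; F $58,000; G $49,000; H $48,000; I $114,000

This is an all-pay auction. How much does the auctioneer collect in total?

Bids in order: 120,000 (B) > 114,000 (I) > 79,000 (E) > 76,000 (D) > 58,000 (F) > 49,000 (G) > …
Every bidder forfeits their bid regardless of winning.
Revenue = 5,000 + 120,000 + 12,000 + 76,000 + 79,000 + 58,000 + 49,000 + 48,000 + 114,000 = $561,000.

Total revenue: $561,000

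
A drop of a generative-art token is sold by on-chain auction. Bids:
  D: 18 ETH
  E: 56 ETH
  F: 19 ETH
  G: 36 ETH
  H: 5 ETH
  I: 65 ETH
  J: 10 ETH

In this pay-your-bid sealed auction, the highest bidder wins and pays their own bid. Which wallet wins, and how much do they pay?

I pays 65 ETH

Sorting bids: 65 (I) > 56 (E) > 36 (G) > 19 (F) > 18 (D) > 10 (J) > …
I has the highest bid and pays exactly that: 65 ETH.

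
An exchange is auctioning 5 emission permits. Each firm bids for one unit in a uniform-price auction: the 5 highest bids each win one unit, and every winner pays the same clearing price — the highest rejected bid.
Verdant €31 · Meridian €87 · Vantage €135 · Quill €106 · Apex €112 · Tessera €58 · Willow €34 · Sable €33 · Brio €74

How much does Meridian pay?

Meridian pays €58

Ordering the bids: 135 (Vantage), 112 (Apex), 106 (Quill), 87 (Meridian), 74 (Brio), 58 (Tessera), 34 (Willow), …
Top 5: Vantage, Apex, Quill, Meridian, Brio.
Highest unsuccessful bid: €58 → clearing price.
Meridian wins → pays €58.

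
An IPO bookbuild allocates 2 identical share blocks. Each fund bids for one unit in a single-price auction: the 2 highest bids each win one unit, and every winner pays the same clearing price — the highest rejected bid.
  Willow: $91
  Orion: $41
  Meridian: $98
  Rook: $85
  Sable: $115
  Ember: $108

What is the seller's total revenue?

Total revenue: $196

Ordering the bids: 115 (Sable), 108 (Ember), 98 (Meridian), 91 (Willow), …
Top 2: Sable, Ember.
Highest unsuccessful bid: $98 → clearing price.
Total revenue = 2 × $98 = $196.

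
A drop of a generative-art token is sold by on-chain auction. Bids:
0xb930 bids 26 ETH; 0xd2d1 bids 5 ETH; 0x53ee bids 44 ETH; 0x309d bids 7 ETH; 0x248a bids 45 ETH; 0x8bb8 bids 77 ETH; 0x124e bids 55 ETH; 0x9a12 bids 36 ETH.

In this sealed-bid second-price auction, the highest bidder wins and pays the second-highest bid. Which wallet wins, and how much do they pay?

0x8bb8 pays 55 ETH

Rule: the highest bidder wins and pays the second-highest bid.
Bids ranked: 77 (0x8bb8) > 55 (0x124e) > 45 (0x248a) > 44 (0x53ee) > 36 (0x9a12) > 26 (0xb930) > …
Second-price: 0x8bb8 pays 0x124e's bid of 55 ETH.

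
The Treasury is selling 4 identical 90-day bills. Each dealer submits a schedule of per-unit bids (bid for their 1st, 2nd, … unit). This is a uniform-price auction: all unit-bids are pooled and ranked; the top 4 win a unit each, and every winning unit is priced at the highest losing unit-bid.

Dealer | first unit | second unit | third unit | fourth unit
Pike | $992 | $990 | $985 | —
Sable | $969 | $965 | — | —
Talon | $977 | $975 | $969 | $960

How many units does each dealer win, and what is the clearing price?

Pike 3, Talon 1; clearing price $975

All unit-bids, highest first — top 4: 992 (Pike-1), 990 (Pike-2), 985 (Pike-3), 977 (Talon-1)
Highest rejected unit-bid = $975.
Allocation: Pike 3, Talon 1.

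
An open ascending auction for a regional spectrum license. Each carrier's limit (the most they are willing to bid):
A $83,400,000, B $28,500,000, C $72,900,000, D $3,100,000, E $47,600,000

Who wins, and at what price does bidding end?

A wins at $72,900,000

Limits in order: 83,400,000 (A) > 72,900,000 (C) > 47,600,000 (E) > 28,500,000 (B) > 3,100,000 (D)
Bidding ends when C exits at $72,900,000; A takes it.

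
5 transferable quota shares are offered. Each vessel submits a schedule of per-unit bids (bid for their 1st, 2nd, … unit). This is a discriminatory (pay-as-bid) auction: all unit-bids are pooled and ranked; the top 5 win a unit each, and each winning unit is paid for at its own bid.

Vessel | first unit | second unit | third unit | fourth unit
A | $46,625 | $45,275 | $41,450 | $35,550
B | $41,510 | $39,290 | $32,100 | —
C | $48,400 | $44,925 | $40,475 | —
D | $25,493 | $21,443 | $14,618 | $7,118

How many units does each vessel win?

A 2, B 1, C 2

All unit-bids, highest first — top 5: 48,400 (C-1), 46,625 (A-1), 45,275 (A-2), 44,925 (C-2), 41,510 (B-1)
Next rejected bid: $41,450 (not a price — pay-as-bid).
Allocation: A 2, B 1, C 2.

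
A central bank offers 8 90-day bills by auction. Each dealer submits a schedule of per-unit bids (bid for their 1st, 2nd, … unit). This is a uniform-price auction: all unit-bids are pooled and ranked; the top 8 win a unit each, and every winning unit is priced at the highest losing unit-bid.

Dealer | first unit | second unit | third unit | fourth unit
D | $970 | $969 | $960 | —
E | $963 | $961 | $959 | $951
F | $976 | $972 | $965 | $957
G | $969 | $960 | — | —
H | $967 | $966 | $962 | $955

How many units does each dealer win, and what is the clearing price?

All unit-bids, highest first — top 8: 976 (F-1), 972 (F-2), 970 (D-1), 969 (D-2), 969 (G-1), 967 (H-1), 966 (H-2), 965 (F-3)
Highest rejected unit-bid = $963.
Allocation: D 2, F 3, G 1, H 2.

D 2, F 3, G 1, H 2; clearing price $963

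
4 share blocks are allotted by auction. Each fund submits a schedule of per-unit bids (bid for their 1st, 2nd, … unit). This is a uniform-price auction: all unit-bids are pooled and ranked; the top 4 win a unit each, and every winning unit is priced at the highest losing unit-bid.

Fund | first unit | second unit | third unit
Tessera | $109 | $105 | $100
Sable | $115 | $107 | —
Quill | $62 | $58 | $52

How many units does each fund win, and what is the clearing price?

Sable 2, Tessera 2; clearing price $100

All unit-bids, highest first — top 4: 115 (Sable-1), 109 (Tessera-1), 107 (Sable-2), 105 (Tessera-2)
First bid not allocated: $100.
Allocation: Sable 2, Tessera 2.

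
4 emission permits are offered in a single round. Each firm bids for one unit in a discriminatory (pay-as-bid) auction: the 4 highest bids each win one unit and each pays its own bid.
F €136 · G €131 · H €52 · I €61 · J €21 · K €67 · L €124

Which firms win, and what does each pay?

F €136, G €131, L €124, K €67

Sorting: 136 (F), 131 (G), 124 (L), 67 (K), 61 (I), 52 (H), …
Winners (4 units): F, G, L, K.
Each winner pays its own bid: F €136, G €131, L €124, K €67.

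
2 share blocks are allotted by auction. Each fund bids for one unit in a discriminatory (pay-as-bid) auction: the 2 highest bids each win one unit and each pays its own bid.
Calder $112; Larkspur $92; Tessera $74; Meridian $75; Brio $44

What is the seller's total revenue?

Total revenue: $204

Sorting: 112 (Calder), 92 (Larkspur), 75 (Meridian), 74 (Tessera), …
Top 2: Calder, Larkspur.
Total revenue = 112 + 92 = $204.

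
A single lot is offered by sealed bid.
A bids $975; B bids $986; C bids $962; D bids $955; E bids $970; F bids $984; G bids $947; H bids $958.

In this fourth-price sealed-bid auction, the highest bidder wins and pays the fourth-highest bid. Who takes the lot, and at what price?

Sorting bids: 986 (B) > 984 (F) > 975 (A) > 970 (E) > 962 (C) > 958 (H) > …
B wins; payment is bid #4 in the ranking = $970.

B pays $970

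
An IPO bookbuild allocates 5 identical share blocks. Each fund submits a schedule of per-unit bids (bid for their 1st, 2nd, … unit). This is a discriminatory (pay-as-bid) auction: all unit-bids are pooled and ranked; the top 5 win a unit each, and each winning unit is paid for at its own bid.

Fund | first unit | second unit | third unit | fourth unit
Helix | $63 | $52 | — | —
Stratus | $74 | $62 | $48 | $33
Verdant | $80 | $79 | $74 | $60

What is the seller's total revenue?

Total revenue: $370

All unit-bids, highest first — top 5: 80 (Verdant-1), 79 (Verdant-2), 74 (Stratus-1), 74 (Verdant-3), 63 (Helix-1)
Next rejected bid: $62 (not a price — pay-as-bid).
Each winning unit pays its own bid.
Revenue = 80 + 79 + 74 + 74 + 63 = $370.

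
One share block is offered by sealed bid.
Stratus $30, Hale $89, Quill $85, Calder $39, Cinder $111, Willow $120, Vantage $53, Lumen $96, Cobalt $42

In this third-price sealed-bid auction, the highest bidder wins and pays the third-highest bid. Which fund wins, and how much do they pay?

Willow pays $96

Sorting bids: 120 (Willow) > 111 (Cinder) > 96 (Lumen) > 89 (Hale) > 85 (Quill) > 53 (Vantage) > …
Willow is highest; pays the third-highest bid, $96.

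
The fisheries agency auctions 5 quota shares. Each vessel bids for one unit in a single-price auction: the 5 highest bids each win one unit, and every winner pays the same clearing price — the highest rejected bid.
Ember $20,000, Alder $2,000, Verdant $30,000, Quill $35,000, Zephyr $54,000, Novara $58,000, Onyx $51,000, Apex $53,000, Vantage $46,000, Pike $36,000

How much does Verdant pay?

Bids ranked high→low: 58,000 (Novara), 54,000 (Zephyr), 53,000 (Apex), 51,000 (Onyx), 46,000 (Vantage), 36,000 (Pike), 35,000 (Quill), …
Winners (5 units): Novara, Zephyr, Apex, Onyx, Vantage.
Clearing price = highest rejected bid = $36,000.
Verdant does not win → pays $0.

Verdant pays $0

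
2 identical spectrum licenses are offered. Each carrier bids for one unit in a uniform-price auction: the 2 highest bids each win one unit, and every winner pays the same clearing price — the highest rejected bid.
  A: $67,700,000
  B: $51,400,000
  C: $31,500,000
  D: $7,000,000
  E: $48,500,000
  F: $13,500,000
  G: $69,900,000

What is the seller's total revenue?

Total revenue: $102,800,000

Bids ranked high→low: 69,900,000 (G), 67,700,000 (A), 51,400,000 (B), 48,500,000 (E), …
Top 2: G, A.
Highest unsuccessful bid: $51,400,000 → clearing price.
Total revenue = 2 × $51,400,000 = $102,800,000.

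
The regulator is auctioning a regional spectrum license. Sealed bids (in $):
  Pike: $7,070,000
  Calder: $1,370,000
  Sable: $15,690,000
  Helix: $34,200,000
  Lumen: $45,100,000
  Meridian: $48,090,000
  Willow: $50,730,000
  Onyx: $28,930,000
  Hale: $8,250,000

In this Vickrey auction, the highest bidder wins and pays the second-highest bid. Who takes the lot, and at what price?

Vickrey auction: the highest bidder wins and pays the second-highest bid.
Sorting bids: 50,730,000 (Willow) > 48,090,000 (Meridian) > 45,100,000 (Lumen) > 34,200,000 (Helix) > 28,930,000 (Onyx) > 15,690,000 (Sable) > …
Willow is highest; pays the second-highest bid, $48,090,000.

Willow pays $48,090,000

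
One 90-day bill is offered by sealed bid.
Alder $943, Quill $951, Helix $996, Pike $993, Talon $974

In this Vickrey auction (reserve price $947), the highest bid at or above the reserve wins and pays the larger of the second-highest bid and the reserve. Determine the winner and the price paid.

Bids in order: 996 (Helix) > 993 (Pike) > 974 (Talon) > 951 (Quill) > 943 (Alder)
Helix has the top bid at or above the reserve ($996).
max(second-highest $993, reserve $947) = $993; the reserve does not bind.

Helix pays $993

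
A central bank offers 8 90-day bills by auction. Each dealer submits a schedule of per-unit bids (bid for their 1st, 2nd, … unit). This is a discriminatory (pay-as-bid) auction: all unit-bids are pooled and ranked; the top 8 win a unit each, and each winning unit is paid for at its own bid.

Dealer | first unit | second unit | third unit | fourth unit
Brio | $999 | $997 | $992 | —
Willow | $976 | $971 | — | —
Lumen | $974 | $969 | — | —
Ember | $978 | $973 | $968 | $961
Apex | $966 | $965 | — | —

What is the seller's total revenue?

Total revenue: $7,860

Merging the schedules and taking the best 8: 999 (Brio-1), 997 (Brio-2), 992 (Brio-3), 978 (Ember-1), 976 (Willow-1), 974 (Lumen-1), 973 (Ember-2), 971 (Willow-2)
Next rejected bid: $969 (not a price — pay-as-bid).
Each winning unit pays its own bid.
Revenue = 999 + 997 + 992 + 978 + 976 + 974 + 973 + 971 = $7,860.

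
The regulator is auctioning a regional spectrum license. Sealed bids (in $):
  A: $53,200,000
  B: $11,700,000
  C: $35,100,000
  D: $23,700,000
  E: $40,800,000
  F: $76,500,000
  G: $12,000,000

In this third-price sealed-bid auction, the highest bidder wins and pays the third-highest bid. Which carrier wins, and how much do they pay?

F pays $40,800,000

Bids ranked: 76,500,000 (F) > 53,200,000 (A) > 40,800,000 (E) > 35,100,000 (C) > 23,700,000 (D) > 12,000,000 (G) > …
F wins; payment is bid #3 in the ranking = $40,800,000.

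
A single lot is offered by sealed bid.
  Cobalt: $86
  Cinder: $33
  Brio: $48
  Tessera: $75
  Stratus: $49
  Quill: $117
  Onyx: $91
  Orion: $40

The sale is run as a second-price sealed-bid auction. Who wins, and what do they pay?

Bids ranked: 117 (Quill) > 91 (Onyx) > 86 (Cobalt) > 75 (Tessera) > 49 (Stratus) > 48 (Brio) > …
Second-price: Quill pays Onyx's bid of $91.

Quill pays $91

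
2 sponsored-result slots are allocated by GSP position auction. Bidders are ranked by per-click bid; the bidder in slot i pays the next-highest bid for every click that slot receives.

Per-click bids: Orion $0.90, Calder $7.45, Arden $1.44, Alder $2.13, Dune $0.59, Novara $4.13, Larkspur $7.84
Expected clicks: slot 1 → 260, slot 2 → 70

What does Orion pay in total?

Orion pays $0.00

Sorting advertisers: $7.84 (Larkspur) > $7.45 (Calder) > $4.13 (Novara) > …
Orion ranks below slot 2 → no slot, pays nothing.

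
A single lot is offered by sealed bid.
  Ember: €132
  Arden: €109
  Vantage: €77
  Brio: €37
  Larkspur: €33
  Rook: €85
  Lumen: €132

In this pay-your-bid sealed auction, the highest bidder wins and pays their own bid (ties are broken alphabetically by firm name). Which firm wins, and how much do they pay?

Ember pays €132

Pay-your-bid sealed auction: the highest bidder wins and pays their own bid.
Bids ranked: 132 (Ember) > 132 (Lumen) > 109 (Arden) > 85 (Rook) > 77 (Vantage) > 37 (Brio) > …
Ember and Lumen tie at €132; tie-break gives it to Ember.
Ember is highest → pays own bid, €132.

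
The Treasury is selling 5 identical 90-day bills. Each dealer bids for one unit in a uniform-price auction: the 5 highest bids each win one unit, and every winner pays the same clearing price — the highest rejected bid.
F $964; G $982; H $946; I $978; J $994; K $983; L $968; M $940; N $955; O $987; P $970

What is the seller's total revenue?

Total revenue: $4,850

Bids ranked high→low: 994 (J), 987 (O), 983 (K), 982 (G), 978 (I), 970 (P), 968 (L), …
Top 5: J, O, K, G, I.
Clearing price = highest rejected bid = $970.
Total revenue = 5 × $970 = $4,850.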